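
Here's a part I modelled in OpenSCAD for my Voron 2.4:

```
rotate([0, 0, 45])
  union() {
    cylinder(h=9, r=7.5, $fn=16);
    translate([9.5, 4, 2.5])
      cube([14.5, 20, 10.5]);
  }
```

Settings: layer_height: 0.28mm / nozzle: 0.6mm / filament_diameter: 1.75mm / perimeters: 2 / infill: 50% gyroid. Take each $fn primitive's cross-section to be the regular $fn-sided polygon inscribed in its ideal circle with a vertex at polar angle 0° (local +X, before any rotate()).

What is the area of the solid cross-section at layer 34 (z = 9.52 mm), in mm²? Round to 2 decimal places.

290.00 mm²

At z = 9.52 mm: the cylinder is absent (z outside [0, 9]); the cube at (9.5, 4) is present — its section is the full 14.5×20 rectangle (area 290.00 mm²); Taking the union: only the 14.5×20 cube at (9.5, 4) is present, so the union is just that shape — area = 290.00 mm²; (whole slice rotated 45° about Z — lengths, areas and connectivity unchanged). Overall, the cross-section is a single solid region. Net area = 290.00 mm².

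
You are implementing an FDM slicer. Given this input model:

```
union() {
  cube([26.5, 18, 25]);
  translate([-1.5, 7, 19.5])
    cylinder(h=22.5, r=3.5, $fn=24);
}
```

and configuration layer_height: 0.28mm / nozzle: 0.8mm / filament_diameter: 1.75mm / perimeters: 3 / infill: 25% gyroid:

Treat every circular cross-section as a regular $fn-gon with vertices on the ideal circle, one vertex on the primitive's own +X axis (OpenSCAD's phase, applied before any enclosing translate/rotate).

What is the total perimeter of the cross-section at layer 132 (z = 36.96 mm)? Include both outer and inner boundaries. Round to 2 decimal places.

21.93 mm

At z = 36.96 mm: the cube is not intersected at this z (z outside [0, 25]); the r=3.5 cylinder at (-1.5, 7) contributes a regular 24-gon of circumradius 3.5 (perimeter = 2·24·3.500·sin(180°/24) = 21.93 mm); Merging all regions: only the r=3.5 cylinder at (-1.5, 7) is present, so the union is just that shape — boundary = 21.93 mm. Overall, the cross-section is a single solid region. Total boundary length (outer) = 21.93 mm.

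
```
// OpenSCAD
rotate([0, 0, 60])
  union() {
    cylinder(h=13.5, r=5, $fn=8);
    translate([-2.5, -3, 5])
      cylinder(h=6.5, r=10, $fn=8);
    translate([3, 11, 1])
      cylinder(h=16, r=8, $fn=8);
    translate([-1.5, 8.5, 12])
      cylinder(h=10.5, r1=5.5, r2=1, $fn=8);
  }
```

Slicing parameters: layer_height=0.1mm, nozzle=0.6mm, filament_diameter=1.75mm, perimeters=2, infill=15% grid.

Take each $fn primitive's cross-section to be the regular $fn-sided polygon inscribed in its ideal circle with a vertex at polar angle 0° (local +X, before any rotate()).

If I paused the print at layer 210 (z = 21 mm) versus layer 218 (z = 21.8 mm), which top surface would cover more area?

layer 210 (z = 21 mm)

Layer 210 (z = 21): the cylinder does not reach this height (z outside [0, 13.5]); the cylinder at (-2.5, -3) does not reach this height (z outside [5, 11.5]); the cylinder at (3, 11) does not reach this height (z outside [1, 17]); the cone at (-1.5, 8.5) contributes a regular 8-gon of circumradius 1.643 (interpolated between r1=5.5 and r2=1 at t=0.857) (area = (8/2)·1.643²·sin(360°/8) = 7.63 mm²); Merging all regions: only the cone at (-1.5, 8.5) is present, so the union is just that shape — area = 7.63 mm²; (rotated 60° about Z; rotation is an isometry so areas/perimeters/island counts are preserved). So its area = 7.63 mm². Layer 218 (z = 21.8): the cylinder is not intersected at this z (z outside [0, 13.5]); the cylinder at (-2.5, -3) is not intersected at this z (z outside [5, 11.5]); the cylinder at (3, 11) is absent (z outside [1, 17]); the cone at (-1.5, 8.5): at t=0.933 of its height the radius interpolates to r₁+(r₂−r₁)t = 1.300, giving a regular 8-gon of that circumradius (area = (8/2)·1.300²·sin(360°/8) = 4.78 mm²); Combining (union): only the cone at (-1.5, 8.5) is present, so the union is just that shape — area = 4.78 mm²; (whole slice rotated 60° about Z — lengths, areas and connectivity unchanged). So its area = 4.78 mm². Layer 210 is larger (7.63 vs 4.78 mm²).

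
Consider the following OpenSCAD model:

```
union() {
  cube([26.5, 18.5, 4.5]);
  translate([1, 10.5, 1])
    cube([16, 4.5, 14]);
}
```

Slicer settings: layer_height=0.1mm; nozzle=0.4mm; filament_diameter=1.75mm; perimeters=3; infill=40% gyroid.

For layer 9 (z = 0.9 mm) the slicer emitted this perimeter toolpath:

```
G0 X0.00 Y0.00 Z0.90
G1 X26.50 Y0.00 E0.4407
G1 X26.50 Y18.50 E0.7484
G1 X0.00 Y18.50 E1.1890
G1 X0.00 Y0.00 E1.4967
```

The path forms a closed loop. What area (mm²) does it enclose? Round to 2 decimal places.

Apply the shoelace formula to the sequence of (X, Y) vertices; enclosed area = 490.25 mm².

490.25 mm²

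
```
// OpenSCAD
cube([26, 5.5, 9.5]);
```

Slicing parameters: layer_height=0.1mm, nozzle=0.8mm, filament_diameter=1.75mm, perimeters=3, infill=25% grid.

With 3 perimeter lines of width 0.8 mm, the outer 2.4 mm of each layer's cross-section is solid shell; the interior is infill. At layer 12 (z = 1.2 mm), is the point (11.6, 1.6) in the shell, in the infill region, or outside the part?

At z = 1.2 mm: the 26×5.5 cube contributes its full rectangle. Overall, the cross-section is a single solid region. The nearest boundary edge runs (0.00, 0.00)→(26.00, 0.00); distance from the point to it = 1.60 mm. The point is inside the cross-section, 1.60 mm from the nearest boundary — within the 2.4 mm shell band (3 × 0.8).

shell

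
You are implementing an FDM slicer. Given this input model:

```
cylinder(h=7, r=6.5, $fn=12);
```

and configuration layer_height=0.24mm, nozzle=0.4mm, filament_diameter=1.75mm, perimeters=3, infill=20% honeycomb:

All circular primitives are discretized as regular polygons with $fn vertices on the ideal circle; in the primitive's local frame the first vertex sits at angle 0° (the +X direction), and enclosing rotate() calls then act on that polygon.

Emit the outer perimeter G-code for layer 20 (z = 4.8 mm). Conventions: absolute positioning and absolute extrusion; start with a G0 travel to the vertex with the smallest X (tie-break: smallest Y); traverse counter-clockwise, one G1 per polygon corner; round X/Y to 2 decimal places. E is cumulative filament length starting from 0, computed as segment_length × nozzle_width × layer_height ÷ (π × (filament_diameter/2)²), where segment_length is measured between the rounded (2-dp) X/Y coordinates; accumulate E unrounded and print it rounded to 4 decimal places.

At z = 4.8 mm: the r=6.5 cylinder gives a regular 12-gon of circumradius 6.5 (constant along its height). The outline is a single polygon with 12 vertices. Extrusion per mm of travel: 0.4 × 0.24 / (π × 0.875²) = 0.039912. Accumulating E over each segment gives final E = 1.6116.

G0 X-6.50 Y0.00 Z4.80
G1 X-5.63 Y-3.25 E0.1343
G1 X-3.25 Y-5.63 E0.2686
G1 X0.00 Y-6.50 E0.4029
G1 X3.25 Y-5.63 E0.5372
G1 X5.63 Y-3.25 E0.6715
G1 X6.50 Y0.00 E0.8058
G1 X5.63 Y3.25 E0.9401
G1 X3.25 Y5.63 E1.0744
G1 X0.00 Y6.50 E1.2087
G1 X-3.25 Y5.63 E1.3430
G1 X-5.63 Y3.25 E1.4773
G1 X-6.50 Y0.00 E1.6116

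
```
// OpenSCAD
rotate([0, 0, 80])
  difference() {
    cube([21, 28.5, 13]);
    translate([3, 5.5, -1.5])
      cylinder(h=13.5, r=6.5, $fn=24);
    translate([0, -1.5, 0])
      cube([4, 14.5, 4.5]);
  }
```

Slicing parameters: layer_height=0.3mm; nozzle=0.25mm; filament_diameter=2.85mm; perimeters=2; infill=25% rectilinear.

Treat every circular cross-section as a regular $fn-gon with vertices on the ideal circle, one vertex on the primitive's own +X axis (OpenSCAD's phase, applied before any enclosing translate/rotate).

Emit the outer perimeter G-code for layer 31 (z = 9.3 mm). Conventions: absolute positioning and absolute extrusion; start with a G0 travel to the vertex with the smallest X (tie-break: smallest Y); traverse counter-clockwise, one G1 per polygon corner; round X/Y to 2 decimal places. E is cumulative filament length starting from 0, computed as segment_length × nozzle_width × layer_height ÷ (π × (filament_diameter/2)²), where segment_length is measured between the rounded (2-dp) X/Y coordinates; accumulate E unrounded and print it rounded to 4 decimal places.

G0 X-28.07 Y4.95 Z9.30
G1 X-11.06 Y1.95 E0.2031
G1 X-11.37 Y3.34 E0.2198
G1 X-11.30 Y5.04 E0.2398
G1 X-10.79 Y6.66 E0.2598
G1 X-9.87 Y8.09 E0.2798
G1 X-8.62 Y9.23 E0.2997
G1 X-7.12 Y10.02 E0.3196
G1 X-5.46 Y10.38 E0.3396
G1 X-3.77 Y10.31 E0.3594
G1 X-2.15 Y9.80 E0.3794
G1 X-0.72 Y8.89 E0.3993
G1 X0.43 Y7.64 E0.4193
G1 X1.11 Y6.32 E0.4368
G1 X3.65 Y20.68 E0.6082
G1 X-24.42 Y25.63 E0.9433
G1 X-28.07 Y4.95 E1.1902

At z = 9.3 mm: the cube (footprint 21×28.5) is included at this height; the r=6.5 cylinder at (3, 5.5) gives a regular 24-gon of circumradius 6.5 (constant along its height); the cube at (0, -1.5) is not intersected at this z (z outside [0, 4.5]); Subtracting the remaining from the first: starting from the 21×28.5 cube, the r=6.5 cylinder at (3, 5.5) partially overlaps it — only the 98.55 mm² overlap (of its 131.22 mm²) is removed, clipping the outline — 1 connected region; (rotated 80° about Z; rotation is an isometry so areas/perimeters/island counts are preserved). The outline is a single polygon with 16 vertices. Extrusion per mm of travel: 0.25 × 0.3 / (π × 1.425²) = 0.011757. Accumulating E over each segment gives final E = 1.1902.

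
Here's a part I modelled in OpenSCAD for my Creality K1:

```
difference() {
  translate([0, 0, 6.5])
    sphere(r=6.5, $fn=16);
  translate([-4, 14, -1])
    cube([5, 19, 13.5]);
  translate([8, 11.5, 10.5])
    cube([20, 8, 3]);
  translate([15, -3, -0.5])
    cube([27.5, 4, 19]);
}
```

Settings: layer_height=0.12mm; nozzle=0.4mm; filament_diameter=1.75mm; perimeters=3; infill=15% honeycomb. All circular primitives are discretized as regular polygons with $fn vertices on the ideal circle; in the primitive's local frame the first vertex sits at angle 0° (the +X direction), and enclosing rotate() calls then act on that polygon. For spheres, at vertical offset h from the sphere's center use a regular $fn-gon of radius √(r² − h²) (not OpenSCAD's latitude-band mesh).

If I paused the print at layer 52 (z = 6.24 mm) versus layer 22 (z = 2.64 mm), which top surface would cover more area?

layer 52 (z = 6.24 mm)

Layer 52 (z = 6.24): the sphere: section is a regular 16-gon, circumradius = √(r²−h²) = √(6.5²−0.26²) = 6.495 (area = (16/2)·6.495²·sin(360°/16) = 129.14 mm²); the cube at (-4, 14) (footprint 5×19) is included at this height (area 95.00 mm²); the cube at (8, 11.5) is not intersected at this z (z outside [10.5, 13.5]); the cube at (15, -3) is present — its section is the full 27.5×4 rectangle (area 110.00 mm²); Subtracting the remaining from the first: starting from the r=6.5 sphere (129.14 mm²), the 5×19 cube at (-4, 14) misses the remaining region (no effect); the 27.5×4 cube at (15, -3) misses the remaining region (no effect) — area = 129.14 mm². So its area = 129.14 mm². Layer 22 (z = 2.64): the sphere: section is a regular 16-gon, circumradius = √(r²−h²) = √(6.5²−3.86²) = 5.230 (area = (16/2)·5.230²·sin(360°/16) = 83.73 mm²); the cube at (-4, 14) is present — its section is the full 5×19 rectangle (area 95.00 mm²); the cube at (8, 11.5) is absent (z outside [10.5, 13.5]); the cube at (15, -3) (footprint 27.5×4) is included at this height (area 110.00 mm²); Taking the first minus the rest: starting from the r=6.5 sphere (83.73 mm²), the 5×19 cube at (-4, 14) misses the remaining region (no effect); the 27.5×4 cube at (15, -3) misses the remaining region (no effect) — area = 83.73 mm². So its area = 83.73 mm². Layer 52 is larger (129.14 vs 83.73 mm²).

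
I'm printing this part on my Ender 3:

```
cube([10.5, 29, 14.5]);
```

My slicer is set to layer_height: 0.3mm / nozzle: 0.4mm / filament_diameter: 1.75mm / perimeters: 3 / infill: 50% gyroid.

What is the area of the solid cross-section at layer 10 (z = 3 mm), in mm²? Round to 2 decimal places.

304.50 mm²

At z = 3 mm: the cube (footprint 10.5×29) is included at this height (area 304.50 mm²). Overall, the cross-section is a single solid region. Net area = 304.50 mm².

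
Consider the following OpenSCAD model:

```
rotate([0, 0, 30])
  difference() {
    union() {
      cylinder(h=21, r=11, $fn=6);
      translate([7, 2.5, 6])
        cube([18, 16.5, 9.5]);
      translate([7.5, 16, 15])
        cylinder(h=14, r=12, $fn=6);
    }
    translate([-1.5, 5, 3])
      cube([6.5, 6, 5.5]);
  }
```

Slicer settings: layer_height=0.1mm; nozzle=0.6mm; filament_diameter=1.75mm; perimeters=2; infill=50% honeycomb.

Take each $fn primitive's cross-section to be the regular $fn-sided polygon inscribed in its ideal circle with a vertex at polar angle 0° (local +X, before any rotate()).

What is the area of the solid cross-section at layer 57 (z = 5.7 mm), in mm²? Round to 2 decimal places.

At z = 5.7 mm: the cylinder: section is a regular 6-gon, circumradius r=11 (area = (6/2)·11.000²·sin(360°/6) = 314.37 mm²); the cube at (7, 2.5) is absent (z outside [6, 15.5]); the cylinder at (7.5, 16) does not reach this height (z outside [15, 29]); Combining (union): only the r=11 cylinder is present, so the union is just that shape — area = 314.37 mm²; the 6.5×6 cube at (-1.5, 5) contributes its full rectangle (area 39.00 mm²); Taking the first minus the rest: starting from the result so far (314.37 mm²), the 6.5×6 cube at (-1.5, 5) partially overlaps it — only the 29.42 mm² overlap (of its 39.00 mm²) is removed, clipping the outline — area = 284.95 mm²; (rotated 30° about Z; rotation is an isometry so areas/perimeters/island counts are preserved). Overall, the cross-section is a single solid region. Net area = 284.95 mm².

284.95 mm²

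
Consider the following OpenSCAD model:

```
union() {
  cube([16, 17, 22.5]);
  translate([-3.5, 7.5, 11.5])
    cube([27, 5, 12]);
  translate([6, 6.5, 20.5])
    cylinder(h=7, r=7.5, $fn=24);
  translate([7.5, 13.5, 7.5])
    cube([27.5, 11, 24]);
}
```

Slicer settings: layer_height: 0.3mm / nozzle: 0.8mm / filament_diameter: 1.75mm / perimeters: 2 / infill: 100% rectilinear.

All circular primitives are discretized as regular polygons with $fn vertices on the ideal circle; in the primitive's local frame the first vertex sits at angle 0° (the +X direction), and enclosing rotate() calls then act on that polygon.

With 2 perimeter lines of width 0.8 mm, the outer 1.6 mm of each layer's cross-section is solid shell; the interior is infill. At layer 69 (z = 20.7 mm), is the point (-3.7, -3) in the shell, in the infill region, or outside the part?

At z = 20.7 mm: the 16×17 cube contributes its full rectangle; the cube at (-3.5, 7.5) (footprint 27×5) is included at this height; the cylinder at (6, 6.5): section is a regular 24-gon, circumradius r=7.5; the cube at (7.5, 13.5) is present — its section is the full 27.5×11 rectangle; Combining (union): the regions partially overlap (shared area 273.90 mm²), so overlapping operands fuse into one piece — 1 connected region. Overall, the cross-section is a single solid region. The nearest boundary edge runs (2.26, 0.00)→(0.00, 0.00); distance from the point to it = 4.76 mm. The point is not inside any of the regions above, so it lies outside the cross-section (4.76 mm from the nearest boundary).

outside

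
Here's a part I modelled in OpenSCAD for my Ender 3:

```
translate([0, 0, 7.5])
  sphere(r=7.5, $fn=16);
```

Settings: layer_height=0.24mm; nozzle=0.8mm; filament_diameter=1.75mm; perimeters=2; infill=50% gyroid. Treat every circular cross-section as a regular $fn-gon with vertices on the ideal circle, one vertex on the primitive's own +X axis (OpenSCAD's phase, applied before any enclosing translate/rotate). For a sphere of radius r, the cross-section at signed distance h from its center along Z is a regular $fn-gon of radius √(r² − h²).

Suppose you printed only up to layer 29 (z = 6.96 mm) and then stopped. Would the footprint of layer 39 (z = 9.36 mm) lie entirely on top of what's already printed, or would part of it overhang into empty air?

entirely on top

Compare the two slices. At z = 6.96: the r=7.5 sphere contributes a regular 16-gon of circumradius √(7.5²−0.54²) = 7.481 (area = (16/2)·7.481²·sin(360°/16) = 171.31 mm²). At z = 9.36: the r=7.5 sphere contributes a regular 16-gon of circumradius √(7.5²−1.86²) = 7.266 (area = (16/2)·7.266²·sin(360°/16) = 161.62 mm²). Checking containment: the cross-section at z = 9.36 is a subset of the cross-section at z = 6.96.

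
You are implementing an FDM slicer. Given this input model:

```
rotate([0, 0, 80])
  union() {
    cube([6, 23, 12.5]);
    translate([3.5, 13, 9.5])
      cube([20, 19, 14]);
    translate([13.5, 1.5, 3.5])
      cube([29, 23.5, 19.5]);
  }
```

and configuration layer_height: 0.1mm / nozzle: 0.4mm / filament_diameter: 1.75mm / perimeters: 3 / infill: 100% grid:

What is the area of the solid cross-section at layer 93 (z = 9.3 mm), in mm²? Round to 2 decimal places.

At z = 9.3 mm: the cube is present — its section is the full 6×23 rectangle (area 138.00 mm²); the cube at (3.5, 13) does not reach this height (z outside [9.5, 23.5]); the 29×23.5 cube at (13.5, 1.5) contributes its full rectangle (area 681.50 mm²); Combining (union): the 2 present regions are separate (no shared area or edge), so areas and boundary lengths simply add and each stays a separate island — area = 819.50 mm²; (whole slice rotated 80° about Z — lengths, areas and connectivity unchanged). Overall, the cross-section has 2 separate islands. Net area = 819.50 mm².

819.50 mm²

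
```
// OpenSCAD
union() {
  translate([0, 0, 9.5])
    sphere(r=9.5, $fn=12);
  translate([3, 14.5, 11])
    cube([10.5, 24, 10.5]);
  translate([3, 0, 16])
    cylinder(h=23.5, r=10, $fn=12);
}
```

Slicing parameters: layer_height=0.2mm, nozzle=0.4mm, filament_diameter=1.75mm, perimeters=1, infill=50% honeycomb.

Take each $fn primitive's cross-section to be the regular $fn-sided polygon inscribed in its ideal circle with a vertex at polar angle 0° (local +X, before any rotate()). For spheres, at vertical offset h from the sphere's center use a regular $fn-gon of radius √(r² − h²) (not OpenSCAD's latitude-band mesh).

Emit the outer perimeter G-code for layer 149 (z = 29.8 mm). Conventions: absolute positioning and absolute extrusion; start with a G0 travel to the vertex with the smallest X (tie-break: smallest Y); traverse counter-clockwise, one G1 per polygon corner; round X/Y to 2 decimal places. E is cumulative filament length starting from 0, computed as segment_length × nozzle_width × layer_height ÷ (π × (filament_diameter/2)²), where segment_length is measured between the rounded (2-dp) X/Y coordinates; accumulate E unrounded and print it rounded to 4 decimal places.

G0 X-7.00 Y0.00 Z29.80
G1 X-5.66 Y-5.00 E0.1722
G1 X-2.00 Y-8.66 E0.3443
G1 X3.00 Y-10.00 E0.5165
G1 X8.00 Y-8.66 E0.6887
G1 X11.66 Y-5.00 E0.8608
G1 X13.00 Y0.00 E1.0330
G1 X11.66 Y5.00 E1.2052
G1 X8.00 Y8.66 E1.3773
G1 X3.00 Y10.00 E1.5495
G1 X-2.00 Y8.66 E1.7217
G1 X-5.66 Y5.00 E1.8938
G1 X-7.00 Y0.00 E2.0660

At z = 29.8 mm: the sphere does not reach this height (|z−center|=20.300 > r=9.5); the cube at (3, 14.5) is not intersected at this z (z outside [11, 21.5]); the r=10 cylinder at (3, 0) gives a regular 12-gon of circumradius 10 (constant along its height); Combining (union): only the r=10 cylinder at (3, 0) is present, so the union is just that shape — 1 connected region. The outline is a single polygon with 12 vertices. Extrusion per mm of travel: 0.4 × 0.2 / (π × 0.875²) = 0.033260. Accumulating E over each segment gives final E = 2.0660.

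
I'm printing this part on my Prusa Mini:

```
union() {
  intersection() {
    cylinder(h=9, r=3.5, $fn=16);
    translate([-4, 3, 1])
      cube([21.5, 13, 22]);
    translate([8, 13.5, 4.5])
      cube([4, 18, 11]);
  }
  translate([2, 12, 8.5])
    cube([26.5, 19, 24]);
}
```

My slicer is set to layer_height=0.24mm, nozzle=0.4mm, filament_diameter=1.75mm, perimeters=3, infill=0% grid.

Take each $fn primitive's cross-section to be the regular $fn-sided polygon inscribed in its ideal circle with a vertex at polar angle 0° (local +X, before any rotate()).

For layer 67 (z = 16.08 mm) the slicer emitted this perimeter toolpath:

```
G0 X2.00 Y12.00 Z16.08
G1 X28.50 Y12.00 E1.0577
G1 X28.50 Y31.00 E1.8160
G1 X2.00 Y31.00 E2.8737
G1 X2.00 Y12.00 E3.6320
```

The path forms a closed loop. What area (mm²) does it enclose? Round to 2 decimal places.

Apply the shoelace formula to the sequence of (X, Y) vertices; enclosed area = 503.50 mm².

503.50 mm²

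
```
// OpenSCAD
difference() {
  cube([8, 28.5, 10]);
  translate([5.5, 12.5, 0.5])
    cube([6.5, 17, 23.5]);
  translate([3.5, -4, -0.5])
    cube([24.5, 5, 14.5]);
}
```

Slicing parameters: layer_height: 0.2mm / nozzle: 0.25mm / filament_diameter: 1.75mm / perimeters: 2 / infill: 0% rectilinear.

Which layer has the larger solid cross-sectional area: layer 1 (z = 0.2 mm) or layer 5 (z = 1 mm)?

layer 1 (z = 0.2 mm)

Layer 1 (z = 0.2): the cube (footprint 8×28.5) is included at this height (area 228.00 mm²); the cube at (5.5, 12.5) is absent (z outside [0.5, 24]); the cube at (3.5, -4) (footprint 24.5×5) is included at this height (area 122.50 mm²); After the difference (first − rest): starting from the 8×28.5 cube (228.00 mm²), the 24.5×5 cube at (3.5, -4) partially overlaps it — only the 4.50 mm² overlap (of its 122.50 mm²) is removed, clipping the outline — area = 223.50 mm². So its area = 223.50 mm². Layer 5 (z = 1): the cube is present — its section is the full 8×28.5 rectangle (area 228.00 mm²); the cube at (5.5, 12.5) (footprint 6.5×17) is included at this height (area 110.50 mm²); the cube at (3.5, -4) (footprint 24.5×5) is included at this height (area 122.50 mm²); Taking the first minus the rest: starting from the 8×28.5 cube (228.00 mm²), the 6.5×17 cube at (5.5, 12.5) partially overlaps it — only the 40.00 mm² overlap (of its 110.50 mm²) is removed, clipping the outline; the 24.5×5 cube at (3.5, -4) partially overlaps it — only the 4.50 mm² overlap (of its 122.50 mm²) is removed, clipping the outline — area = 183.50 mm². So its area = 183.50 mm². Layer 1 is larger (223.50 vs 183.50 mm²).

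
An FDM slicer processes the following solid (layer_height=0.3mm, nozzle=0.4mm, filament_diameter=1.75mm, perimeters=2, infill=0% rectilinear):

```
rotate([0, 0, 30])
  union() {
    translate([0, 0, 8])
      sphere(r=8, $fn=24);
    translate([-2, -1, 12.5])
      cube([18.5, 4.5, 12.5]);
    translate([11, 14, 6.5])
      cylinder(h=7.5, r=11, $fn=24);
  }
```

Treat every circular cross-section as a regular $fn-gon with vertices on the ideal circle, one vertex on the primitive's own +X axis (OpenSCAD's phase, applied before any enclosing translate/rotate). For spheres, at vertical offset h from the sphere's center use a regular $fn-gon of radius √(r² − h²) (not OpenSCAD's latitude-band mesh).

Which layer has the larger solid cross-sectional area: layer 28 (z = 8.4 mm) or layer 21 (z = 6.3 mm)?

Layer 28 (z = 8.4): the r=8 sphere contributes a regular 24-gon of circumradius √(8²−0.4²) = 7.990 (area = (24/2)·7.990²·sin(360°/24) = 198.28 mm²); the cube at (-2, -1) is not intersected at this z (z outside [12.5, 25]); the r=11 cylinder at (11, 14) gives a regular 24-gon of circumradius 11 (constant along its height) (area = (24/2)·11.000²·sin(360°/24) = 375.81 mm²); Merging all regions: the regions partially overlap — summed areas 574.08 mm² minus the doubly-counted overlap 4.47 mm² gives 569.62 mm² — area = 569.62 mm²; (rotated 30° about Z; rotation is an isometry so areas/perimeters/island counts are preserved). So its area = 569.62 mm². Layer 21 (z = 6.3): the sphere: section is a regular 24-gon, circumradius = √(r²−h²) = √(8²−1.7²) = 7.817 (area = (24/2)·7.817²·sin(360°/24) = 189.80 mm²); the cube at (-2, -1) is not intersected at this z (z outside [12.5, 25]); the cylinder at (11, 14) is not intersected at this z (z outside [6.5, 14]); Taking the union: only the r=8 sphere is present, so the union is just that shape — area = 189.80 mm²; (rotated 30° about Z; rotation is an isometry so areas/perimeters/island counts are preserved). So its area = 189.80 mm². Layer 28 is larger (569.62 vs 189.80 mm²).

layer 28 (z = 8.4 mm)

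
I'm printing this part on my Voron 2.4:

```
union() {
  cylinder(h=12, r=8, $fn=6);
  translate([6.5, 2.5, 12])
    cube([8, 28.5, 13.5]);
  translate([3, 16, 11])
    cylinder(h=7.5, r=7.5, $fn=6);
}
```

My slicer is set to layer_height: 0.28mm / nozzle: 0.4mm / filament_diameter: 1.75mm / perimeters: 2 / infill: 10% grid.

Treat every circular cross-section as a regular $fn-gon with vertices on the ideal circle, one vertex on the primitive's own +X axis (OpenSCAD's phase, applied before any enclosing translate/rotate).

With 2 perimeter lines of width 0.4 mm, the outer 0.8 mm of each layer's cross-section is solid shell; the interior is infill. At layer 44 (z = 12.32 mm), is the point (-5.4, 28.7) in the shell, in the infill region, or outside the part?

At z = 12.32 mm: the cylinder is absent (z outside [0, 12]); the cube at (6.5, 2.5) (footprint 8×28.5) is included at this height; the r=7.5 cylinder at (3, 16) gives a regular 6-gon of circumradius 7.5 (constant along its height); Taking the union: the regions partially overlap (shared area 27.60 mm²), so overlapping operands fuse into one piece — 1 connected region. Overall, the cross-section is a single solid region. The nearest boundary edge runs (-4.50, 16.00)→(-0.75, 22.50); distance from the point to it = 7.75 mm. The point is not inside any of the regions above, so it lies outside the cross-section (7.75 mm from the nearest boundary).

outside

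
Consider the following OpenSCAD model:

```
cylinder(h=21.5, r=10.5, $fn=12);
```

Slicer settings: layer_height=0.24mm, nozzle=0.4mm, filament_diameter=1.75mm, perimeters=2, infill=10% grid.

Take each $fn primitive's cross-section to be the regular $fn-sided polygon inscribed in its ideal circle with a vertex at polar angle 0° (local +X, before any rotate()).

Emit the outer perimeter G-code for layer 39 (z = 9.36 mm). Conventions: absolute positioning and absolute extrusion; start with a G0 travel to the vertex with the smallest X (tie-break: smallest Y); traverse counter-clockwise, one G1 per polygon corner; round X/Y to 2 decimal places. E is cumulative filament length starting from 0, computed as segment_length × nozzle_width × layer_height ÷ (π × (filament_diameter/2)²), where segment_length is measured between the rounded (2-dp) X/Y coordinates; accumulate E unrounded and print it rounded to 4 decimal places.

At z = 9.36 mm: the r=10.5 cylinder gives a regular 12-gon of circumradius 10.5 (constant along its height). The outline is a single polygon with 12 vertices. Extrusion per mm of travel: 0.4 × 0.24 / (π × 0.875²) = 0.039912. Accumulating E over each segment gives final E = 2.6027.

G0 X-10.50 Y0.00 Z9.36
G1 X-9.09 Y-5.25 E0.2170
G1 X-5.25 Y-9.09 E0.4337
G1 X0.00 Y-10.50 E0.6507
G1 X5.25 Y-9.09 E0.8676
G1 X9.09 Y-5.25 E1.0844
G1 X10.50 Y0.00 E1.3013
G1 X9.09 Y5.25 E1.5183
G1 X5.25 Y9.09 E1.7351
G1 X0.00 Y10.50 E1.9520
G1 X-5.25 Y9.09 E2.1690
G1 X-9.09 Y5.25 E2.3857
G1 X-10.50 Y0.00 E2.6027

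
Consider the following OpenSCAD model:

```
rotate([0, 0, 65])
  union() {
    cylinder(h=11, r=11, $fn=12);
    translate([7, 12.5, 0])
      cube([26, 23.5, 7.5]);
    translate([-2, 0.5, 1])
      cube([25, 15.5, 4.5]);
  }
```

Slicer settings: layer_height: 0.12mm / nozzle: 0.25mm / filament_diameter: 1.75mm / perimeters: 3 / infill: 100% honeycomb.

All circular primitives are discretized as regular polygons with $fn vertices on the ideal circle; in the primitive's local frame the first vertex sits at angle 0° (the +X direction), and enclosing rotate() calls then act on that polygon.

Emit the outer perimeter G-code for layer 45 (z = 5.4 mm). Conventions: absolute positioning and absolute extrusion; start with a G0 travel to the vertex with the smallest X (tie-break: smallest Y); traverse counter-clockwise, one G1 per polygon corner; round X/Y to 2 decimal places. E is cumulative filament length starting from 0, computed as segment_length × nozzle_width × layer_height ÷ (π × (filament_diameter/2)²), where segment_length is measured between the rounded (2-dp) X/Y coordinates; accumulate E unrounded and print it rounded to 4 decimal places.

At z = 5.4 mm: the cylinder: section is a regular 12-gon, circumradius r=11; the cube at (7, 12.5) is present — its section is the full 26×23.5 rectangle; the cube at (-2, 0.5) is present — its section is the full 25×15.5 rectangle; Combining (union): the regions partially overlap (shared area 161.75 mm²), so overlapping operands fuse into one piece — 1 connected region; (rotated 65° about Z; rotation is an isometry so areas/perimeters/island counts are preserved). The outline is a single polygon with 18 vertices. Extrusion per mm of travel: 0.25 × 0.12 / (π × 0.875²) = 0.012473. Accumulating E over each segment gives final E = 2.0939.

G0 X-29.67 Y21.56 Z5.40
G1 X-11.54 Y13.11 E0.2495
G1 X-15.35 Y4.95 E0.3618
G1 X-10.33 Y2.61 E0.4309
G1 X-10.96 Y-0.96 E0.4761
G1 X-9.01 Y-6.31 E0.5471
G1 X-4.65 Y-9.97 E0.6181
G1 X0.96 Y-10.96 E0.6892
G1 X6.31 Y-9.01 E0.7602
G1 X9.97 Y-4.65 E0.8312
G1 X10.96 Y0.96 E0.9023
G1 X9.01 Y6.31 E0.9733
G1 X4.65 Y9.97 E1.0443
G1 X4.14 Y10.06 E1.0507
G1 X9.27 Y21.06 E1.2021
G1 X-1.61 Y26.13 E1.3518
G1 X2.62 Y35.19 E1.4765
G1 X-18.68 Y45.12 E1.7697
G1 X-29.67 Y21.56 E2.0939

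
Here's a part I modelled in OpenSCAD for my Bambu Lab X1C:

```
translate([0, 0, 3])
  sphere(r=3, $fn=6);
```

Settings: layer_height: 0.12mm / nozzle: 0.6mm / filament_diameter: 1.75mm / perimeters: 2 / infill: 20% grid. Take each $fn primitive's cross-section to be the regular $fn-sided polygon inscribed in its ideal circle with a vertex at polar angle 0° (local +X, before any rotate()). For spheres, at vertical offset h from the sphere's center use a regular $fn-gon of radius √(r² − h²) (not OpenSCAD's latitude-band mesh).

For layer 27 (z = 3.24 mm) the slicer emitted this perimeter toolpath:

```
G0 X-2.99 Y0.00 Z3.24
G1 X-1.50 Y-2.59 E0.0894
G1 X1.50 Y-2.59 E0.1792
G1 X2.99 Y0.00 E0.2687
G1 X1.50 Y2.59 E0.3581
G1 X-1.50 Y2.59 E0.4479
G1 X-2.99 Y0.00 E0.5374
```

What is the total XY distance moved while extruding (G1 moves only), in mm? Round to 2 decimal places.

17.95 mm

Sum the Euclidean lengths of each G1 segment: total = 17.95 mm.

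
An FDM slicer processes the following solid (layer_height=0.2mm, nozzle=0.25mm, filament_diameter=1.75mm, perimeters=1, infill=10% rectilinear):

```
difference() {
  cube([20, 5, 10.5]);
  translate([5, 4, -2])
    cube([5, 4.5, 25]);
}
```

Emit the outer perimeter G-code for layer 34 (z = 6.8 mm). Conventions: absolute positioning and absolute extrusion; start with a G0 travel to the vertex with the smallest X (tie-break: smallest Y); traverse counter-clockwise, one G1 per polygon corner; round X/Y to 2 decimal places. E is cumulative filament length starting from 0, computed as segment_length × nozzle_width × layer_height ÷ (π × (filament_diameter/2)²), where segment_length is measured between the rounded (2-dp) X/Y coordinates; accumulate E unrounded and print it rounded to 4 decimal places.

G0 X0.00 Y0.00 Z6.80
G1 X20.00 Y0.00 E0.4158
G1 X20.00 Y5.00 E0.5197
G1 X10.00 Y5.00 E0.7276
G1 X10.00 Y4.00 E0.7484
G1 X5.00 Y4.00 E0.8523
G1 X5.00 Y5.00 E0.8731
G1 X0.00 Y5.00 E0.9770
G1 X0.00 Y0.00 E1.0810

At z = 6.8 mm: the 20×5 cube contributes its full rectangle; the cube at (5, 4) is present — its section is the full 5×4.5 rectangle; Subtracting the remaining from the first: starting from the 20×5 cube, the 5×4.5 cube at (5, 4) partially overlaps it — only the 5.00 mm² overlap (of its 22.50 mm²) is removed, clipping the outline — 1 connected region. The outline is a single polygon with 8 vertices. Extrusion per mm of travel: 0.25 × 0.2 / (π × 0.875²) = 0.020788. Accumulating E over each segment gives final E = 1.0810.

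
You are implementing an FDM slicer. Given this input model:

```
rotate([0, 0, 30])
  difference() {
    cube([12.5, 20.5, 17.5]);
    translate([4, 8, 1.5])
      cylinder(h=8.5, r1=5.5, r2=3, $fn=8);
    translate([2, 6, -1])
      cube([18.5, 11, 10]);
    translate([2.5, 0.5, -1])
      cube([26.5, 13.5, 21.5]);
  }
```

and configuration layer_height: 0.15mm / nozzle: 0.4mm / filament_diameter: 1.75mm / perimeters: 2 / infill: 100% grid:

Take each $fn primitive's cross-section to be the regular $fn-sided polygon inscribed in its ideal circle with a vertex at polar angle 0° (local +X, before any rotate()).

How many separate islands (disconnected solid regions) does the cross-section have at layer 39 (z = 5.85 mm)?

2

At z = 5.85 mm: the cube is present — its section is the full 12.5×20.5 rectangle; the cone at (4, 8) (r1=5.5→r2=3) has section circumradius 4.221 here — a regular 8-gon; the cube at (2, 6) (footprint 18.5×11) is included at this height; the cube at (2.5, 0.5) is present — its section is the full 26.5×13.5 rectangle; Taking the first minus the rest: starting from the 12.5×20.5 cube, the cone at (4, 8) partially overlaps it — only the 50.27 mm² overlap (of its 50.38 mm²) is removed, clipping the outline; the 18.5×11 cube at (2, 6) partially overlaps it — only the 83.68 mm² overlap (of its 203.50 mm²) is removed, clipping the outline; the 26.5×13.5 cube at (2.5, 0.5) partially overlaps it — only the 47.15 mm² overlap (of its 357.75 mm²) is removed, clipping the outline — 2 connected regions; (rotated 30° about Z; rotation is an isometry so areas/perimeters/island counts are preserved). Overall, the cross-section has 2 separate islands. Island count = 2.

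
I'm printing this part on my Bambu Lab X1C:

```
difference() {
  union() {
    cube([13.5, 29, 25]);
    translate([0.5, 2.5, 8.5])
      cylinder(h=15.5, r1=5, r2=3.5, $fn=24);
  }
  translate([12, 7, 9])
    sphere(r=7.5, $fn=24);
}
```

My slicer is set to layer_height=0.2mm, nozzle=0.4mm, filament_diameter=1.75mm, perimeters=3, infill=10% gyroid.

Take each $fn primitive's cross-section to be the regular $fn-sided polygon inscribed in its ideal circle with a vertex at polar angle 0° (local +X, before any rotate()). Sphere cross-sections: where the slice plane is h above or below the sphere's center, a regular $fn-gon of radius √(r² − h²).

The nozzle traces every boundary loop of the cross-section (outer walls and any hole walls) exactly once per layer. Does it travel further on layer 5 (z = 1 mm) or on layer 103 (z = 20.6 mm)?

Layer 5 (z = 1): the 13.5×29 cube contributes its full rectangle (perimeter 85.00 mm); the cone at (0.5, 2.5) is absent (z outside [8.5, 24]); Combining (union): only the 13.5×29 cube is present, so the union is just that shape — boundary = 85.00 mm; the sphere at (12, 7) is not intersected at this z (|z−center|=8.000 > r=7.5); Taking the first minus the rest: none of the subtracted shapes is present at this height, so that combined region is unchanged — boundary = 85.00 mm. So its perimeter = 85.00 mm. Layer 103 (z = 20.6): the 13.5×29 cube contributes its full rectangle (perimeter 85.00 mm); the cone at (0.5, 2.5) (r1=5→r2=3.5) has section circumradius 3.829 here — a regular 24-gon (perimeter = 2·24·3.829·sin(180°/24) = 23.99 mm); Combining (union): the regions partially overlap (shared area 23.31 mm²), so the edge portions inside another operand are dropped and the merged outline is re-measured after clipping — boundary = 90.12 mm; the sphere at (12, 7) is absent (|z−center|=11.600 > r=7.5); Taking the first minus the rest: none of the subtracted shapes is present at this height, so the result so far is unchanged — boundary = 90.12 mm. So its perimeter = 90.12 mm. Layer 103 is larger (90.12 vs 85.00 mm).

layer 103 (z = 20.6 mm)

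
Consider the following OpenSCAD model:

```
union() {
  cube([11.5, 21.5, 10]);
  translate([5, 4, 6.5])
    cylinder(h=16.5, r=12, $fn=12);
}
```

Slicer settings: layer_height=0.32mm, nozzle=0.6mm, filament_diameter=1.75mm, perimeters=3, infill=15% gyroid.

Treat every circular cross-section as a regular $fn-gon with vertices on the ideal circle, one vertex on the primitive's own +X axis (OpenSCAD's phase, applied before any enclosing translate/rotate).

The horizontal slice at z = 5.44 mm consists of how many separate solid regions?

At z = 5.44 mm: the 11.5×21.5 cube contributes its full rectangle; the cylinder at (5, 4) is not intersected at this z (z outside [6.5, 23]); Combining (union): only the 11.5×21.5 cube is present, so the union is just that shape — 1 connected region. The result has 1 disconnected region.

1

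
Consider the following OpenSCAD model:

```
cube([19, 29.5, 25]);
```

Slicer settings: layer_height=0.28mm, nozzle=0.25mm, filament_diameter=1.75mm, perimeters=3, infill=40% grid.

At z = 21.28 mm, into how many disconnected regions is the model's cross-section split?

1

At z = 21.28 mm: the cube is present — its section is the full 19×29.5 rectangle. The result has 1 disconnected region.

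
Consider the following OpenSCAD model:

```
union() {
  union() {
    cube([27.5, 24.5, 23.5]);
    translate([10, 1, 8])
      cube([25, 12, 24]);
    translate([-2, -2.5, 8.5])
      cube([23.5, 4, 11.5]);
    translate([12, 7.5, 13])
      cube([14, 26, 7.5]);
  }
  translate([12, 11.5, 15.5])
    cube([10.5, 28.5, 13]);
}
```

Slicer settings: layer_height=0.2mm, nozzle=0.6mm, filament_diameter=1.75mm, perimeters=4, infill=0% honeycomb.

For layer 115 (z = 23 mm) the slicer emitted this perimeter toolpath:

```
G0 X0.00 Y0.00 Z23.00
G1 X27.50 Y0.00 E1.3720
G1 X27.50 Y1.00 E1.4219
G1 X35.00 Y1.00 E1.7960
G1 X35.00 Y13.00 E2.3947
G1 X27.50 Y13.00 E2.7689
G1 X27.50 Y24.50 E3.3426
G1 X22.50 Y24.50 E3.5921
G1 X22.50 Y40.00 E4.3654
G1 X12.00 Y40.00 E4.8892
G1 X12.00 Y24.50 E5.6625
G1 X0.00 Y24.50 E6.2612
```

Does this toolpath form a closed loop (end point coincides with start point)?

no

Start point (G0): (0.00, 0.00). End point (last G1): the path does not return to the start — open.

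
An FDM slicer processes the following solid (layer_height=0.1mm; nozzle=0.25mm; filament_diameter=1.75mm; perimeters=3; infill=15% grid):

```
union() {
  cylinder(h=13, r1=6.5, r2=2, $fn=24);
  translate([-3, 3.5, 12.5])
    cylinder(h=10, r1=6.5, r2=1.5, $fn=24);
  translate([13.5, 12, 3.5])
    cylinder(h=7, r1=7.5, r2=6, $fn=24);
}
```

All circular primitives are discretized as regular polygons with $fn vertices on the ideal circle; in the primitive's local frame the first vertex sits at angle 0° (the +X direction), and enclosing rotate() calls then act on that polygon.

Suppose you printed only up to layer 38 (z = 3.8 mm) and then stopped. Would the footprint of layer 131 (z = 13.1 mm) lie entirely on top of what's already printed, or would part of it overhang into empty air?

Compare the two slices. At z = 3.8: the cone contributes a regular 24-gon of circumradius 5.185 (interpolated between r1=6.5 and r2=2 at t=0.292) (area = (24/2)·5.185²·sin(360°/24) = 83.49 mm²); the cone at (-3, 3.5) is not intersected at this z (z outside [12.5, 22.5]); the cone at (13.5, 12) (r1=7.5→r2=6) has section circumradius 7.436 here — a regular 24-gon (area = (24/2)·7.436²·sin(360°/24) = 171.72 mm²); Combining (union): the 2 present regions are separate (no shared area or edge), so areas and boundary lengths simply add and each stays a separate island — area = 255.21 mm². At z = 13.1: the cone is not intersected at this z (z outside [0, 13]); the cone at (-3, 3.5) contributes a regular 24-gon of circumradius 6.200 (interpolated between r1=6.5 and r2=1.5 at t=0.060) (area = (24/2)·6.200²·sin(360°/24) = 119.39 mm²); the cone at (13.5, 12) does not reach this height (z outside [3.5, 10.5]); Combining (union): only the cone at (-3, 3.5) is present, so the union is just that shape — area = 119.39 mm². Checking containment: at z = 13.1 the cross-section extends beyond the z = 3.8 cross-section by about 70.01 mm².

part overhangs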